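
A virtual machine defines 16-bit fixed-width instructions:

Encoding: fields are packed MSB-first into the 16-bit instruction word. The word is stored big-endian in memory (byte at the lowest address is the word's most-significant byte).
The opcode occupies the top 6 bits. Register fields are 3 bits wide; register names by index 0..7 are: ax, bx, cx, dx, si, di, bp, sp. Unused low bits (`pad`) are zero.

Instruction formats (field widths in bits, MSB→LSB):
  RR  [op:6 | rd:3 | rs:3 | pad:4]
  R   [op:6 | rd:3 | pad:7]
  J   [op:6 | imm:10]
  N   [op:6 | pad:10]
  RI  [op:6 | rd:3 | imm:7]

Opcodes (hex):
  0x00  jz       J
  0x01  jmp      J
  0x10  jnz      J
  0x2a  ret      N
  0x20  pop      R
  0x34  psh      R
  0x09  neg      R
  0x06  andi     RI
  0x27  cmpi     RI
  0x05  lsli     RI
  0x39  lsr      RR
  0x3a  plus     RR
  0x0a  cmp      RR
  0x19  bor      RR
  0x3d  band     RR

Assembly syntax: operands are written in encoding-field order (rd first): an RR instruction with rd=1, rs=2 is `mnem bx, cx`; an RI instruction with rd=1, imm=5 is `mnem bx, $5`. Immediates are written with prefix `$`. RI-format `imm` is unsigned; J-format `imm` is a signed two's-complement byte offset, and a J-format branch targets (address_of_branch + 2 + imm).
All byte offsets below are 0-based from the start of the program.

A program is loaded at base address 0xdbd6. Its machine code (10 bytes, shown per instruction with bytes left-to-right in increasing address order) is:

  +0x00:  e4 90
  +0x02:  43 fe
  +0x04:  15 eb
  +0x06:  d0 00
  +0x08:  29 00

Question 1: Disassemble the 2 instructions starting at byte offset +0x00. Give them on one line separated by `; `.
[00] e4 90 → 0xe490
  op=0xe490>>10=0x39 ⇒ lsr (RR)
  [9:7] rd=1 = bx
  [6:4] rs=1 = bx
[02] 43 fe → 0x43fe
  op=0x43fe>>10=0x10 ⇒ jnz (J)
  [9:0] imm=1022 (s10→-2) = $-2

lsr bx, bx; jnz $-2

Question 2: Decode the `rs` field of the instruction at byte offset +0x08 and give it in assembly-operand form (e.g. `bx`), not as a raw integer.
ax

+0x08: 29 00 ⇒ word 0x2900 (big)
  op=0x2900>>10=0xa ⇒ cmp (RR)
  [9:7] rd=2 = cx
  [6:4] rs=0 = ax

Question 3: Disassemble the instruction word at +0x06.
+0x06: d0 00 ⇒ word 0xd000 (big)
  op=0xd000>>10=0x34 ⇒ psh (R)
  rd: (w>>7)&0x7=0x0 → ax

psh ax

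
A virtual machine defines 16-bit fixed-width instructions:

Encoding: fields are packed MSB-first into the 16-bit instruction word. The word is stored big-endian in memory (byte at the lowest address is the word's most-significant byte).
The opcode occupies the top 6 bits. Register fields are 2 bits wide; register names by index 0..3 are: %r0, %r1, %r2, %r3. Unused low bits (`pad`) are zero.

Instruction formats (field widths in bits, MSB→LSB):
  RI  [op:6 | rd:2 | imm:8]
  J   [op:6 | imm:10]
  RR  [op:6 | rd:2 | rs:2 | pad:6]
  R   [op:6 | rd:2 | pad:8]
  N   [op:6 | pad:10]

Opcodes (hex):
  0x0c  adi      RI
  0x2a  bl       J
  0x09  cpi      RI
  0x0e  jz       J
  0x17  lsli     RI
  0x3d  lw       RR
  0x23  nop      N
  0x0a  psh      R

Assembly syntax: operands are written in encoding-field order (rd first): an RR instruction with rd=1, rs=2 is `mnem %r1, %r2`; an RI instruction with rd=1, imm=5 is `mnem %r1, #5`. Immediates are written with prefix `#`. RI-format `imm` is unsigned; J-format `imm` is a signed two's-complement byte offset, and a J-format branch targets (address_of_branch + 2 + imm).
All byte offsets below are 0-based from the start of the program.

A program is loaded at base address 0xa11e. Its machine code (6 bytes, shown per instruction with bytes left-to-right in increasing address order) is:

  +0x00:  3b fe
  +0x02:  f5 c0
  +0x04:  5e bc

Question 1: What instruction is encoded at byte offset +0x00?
jz #-2

off 0x00: read 3b fe as big → 0x3bfe
  op=0x3bfe>>10=0xe ⇒ jz (J)
  imm: (w>>0)&0x3ff=0x3fe (s10→-2) → #-2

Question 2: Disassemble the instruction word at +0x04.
+0x04: 5e bc ⇒ word 0x5ebc (big)
  top 6b → 0x17 → lsli [RI]
  [9:8] rd=2 = %r2
  [7:0] imm=188 = #188

lsli %r2, #188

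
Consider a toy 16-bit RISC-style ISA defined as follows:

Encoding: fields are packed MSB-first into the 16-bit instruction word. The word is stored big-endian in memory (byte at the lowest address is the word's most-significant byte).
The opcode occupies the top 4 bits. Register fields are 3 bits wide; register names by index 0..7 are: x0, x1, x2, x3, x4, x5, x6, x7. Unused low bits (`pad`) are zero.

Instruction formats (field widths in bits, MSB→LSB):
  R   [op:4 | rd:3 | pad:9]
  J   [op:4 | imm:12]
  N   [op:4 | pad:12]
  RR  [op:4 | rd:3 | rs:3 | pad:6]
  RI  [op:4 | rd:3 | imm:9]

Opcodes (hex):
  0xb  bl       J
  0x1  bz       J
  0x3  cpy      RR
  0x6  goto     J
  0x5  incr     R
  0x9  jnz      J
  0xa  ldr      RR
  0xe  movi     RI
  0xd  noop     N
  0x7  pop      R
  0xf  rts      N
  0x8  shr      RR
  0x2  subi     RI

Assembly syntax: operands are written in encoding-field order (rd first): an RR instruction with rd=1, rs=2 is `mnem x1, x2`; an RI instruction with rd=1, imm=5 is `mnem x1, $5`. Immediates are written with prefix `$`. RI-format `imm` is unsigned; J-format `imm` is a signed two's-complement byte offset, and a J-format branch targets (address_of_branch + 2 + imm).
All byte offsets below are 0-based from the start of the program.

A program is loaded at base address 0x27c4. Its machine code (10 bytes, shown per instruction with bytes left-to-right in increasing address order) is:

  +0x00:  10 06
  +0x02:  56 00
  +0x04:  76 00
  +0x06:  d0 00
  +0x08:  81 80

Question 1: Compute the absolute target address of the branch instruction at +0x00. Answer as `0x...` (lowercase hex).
+0x00: 10 06 ⇒ word 0x1006 (big)
  op=0x1006>>12=0x1 ⇒ bz (J)
  [11:0] imm=6 = $6
  target = base 0x27c4 + off 0x00 + 2 + imm 6 = 0x27cc

0x27cc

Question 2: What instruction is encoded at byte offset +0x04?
off 0x04: read 76 00 as big → 0x7600
  top 4b → 0x7 → pop [R]
  rd@[11:9]=0x3 ⇒ x3

pop x3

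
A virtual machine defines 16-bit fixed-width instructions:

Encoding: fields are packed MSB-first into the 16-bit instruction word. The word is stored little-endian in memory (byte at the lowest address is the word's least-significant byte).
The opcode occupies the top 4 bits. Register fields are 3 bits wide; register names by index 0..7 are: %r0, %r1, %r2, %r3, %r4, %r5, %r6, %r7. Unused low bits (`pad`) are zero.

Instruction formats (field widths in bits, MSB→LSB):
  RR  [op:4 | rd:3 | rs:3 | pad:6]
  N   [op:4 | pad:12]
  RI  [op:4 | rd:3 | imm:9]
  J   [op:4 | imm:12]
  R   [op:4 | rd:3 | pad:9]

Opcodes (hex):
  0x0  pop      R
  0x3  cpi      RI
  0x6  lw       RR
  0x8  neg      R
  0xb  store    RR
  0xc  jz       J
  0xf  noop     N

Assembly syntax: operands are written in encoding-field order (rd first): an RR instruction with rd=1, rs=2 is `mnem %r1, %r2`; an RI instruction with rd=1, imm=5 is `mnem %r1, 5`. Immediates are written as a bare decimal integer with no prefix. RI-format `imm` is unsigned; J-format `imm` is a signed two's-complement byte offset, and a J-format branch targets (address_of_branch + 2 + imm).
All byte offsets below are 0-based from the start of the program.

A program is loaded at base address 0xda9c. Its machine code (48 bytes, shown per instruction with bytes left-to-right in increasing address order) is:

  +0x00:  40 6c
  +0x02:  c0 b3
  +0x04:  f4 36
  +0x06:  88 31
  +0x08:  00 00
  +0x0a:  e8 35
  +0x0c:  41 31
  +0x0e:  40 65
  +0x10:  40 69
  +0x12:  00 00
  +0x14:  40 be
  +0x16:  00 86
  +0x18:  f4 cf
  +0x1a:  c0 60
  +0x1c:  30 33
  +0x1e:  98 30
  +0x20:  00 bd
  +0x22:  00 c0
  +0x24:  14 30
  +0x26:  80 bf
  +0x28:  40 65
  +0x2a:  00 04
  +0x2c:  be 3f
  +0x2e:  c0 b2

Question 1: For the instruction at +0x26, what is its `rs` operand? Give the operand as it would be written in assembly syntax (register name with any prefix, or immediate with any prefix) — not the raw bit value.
%r6

@+26  little-endian(80 bf) = 0xbf80
  opcode bits[15:12]=0xb: store/RR
  [11:9] rd=7 = %r7
  [8:6] rs=6 = %r6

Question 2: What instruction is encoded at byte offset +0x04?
cpi %r3, 244

[04] f4 36 → 0x36f4
  opcode bits[15:12]=0x3: cpi/RI
  rd: (w>>9)&0x7=0x3 → %r3
  imm: (w>>0)&0x1ff=0xf4 → 244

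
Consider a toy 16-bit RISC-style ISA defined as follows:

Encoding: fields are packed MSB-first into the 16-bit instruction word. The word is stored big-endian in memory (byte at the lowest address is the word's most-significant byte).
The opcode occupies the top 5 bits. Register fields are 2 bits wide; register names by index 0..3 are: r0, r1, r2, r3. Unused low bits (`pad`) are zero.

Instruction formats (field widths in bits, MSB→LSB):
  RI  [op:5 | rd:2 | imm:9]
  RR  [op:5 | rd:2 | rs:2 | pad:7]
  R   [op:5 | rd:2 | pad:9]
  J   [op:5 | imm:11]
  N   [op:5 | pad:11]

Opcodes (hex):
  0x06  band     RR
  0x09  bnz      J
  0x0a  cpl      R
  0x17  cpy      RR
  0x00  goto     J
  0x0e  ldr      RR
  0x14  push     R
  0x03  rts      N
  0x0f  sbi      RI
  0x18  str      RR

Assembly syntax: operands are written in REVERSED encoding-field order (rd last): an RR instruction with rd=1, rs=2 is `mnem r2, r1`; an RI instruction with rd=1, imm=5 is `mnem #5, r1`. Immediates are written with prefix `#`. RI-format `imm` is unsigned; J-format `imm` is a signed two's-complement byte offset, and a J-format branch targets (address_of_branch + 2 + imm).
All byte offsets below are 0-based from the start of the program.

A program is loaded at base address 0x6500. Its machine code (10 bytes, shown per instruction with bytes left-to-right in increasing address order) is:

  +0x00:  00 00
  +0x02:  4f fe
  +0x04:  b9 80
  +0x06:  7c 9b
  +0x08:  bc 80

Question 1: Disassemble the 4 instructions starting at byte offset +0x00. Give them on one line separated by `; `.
[00] 00 00 → 0x0000
  opcode bits[15:11]=0x0: goto/J
  [10:0] imm=0 = #0
[02] 4f fe → 0x4ffe
  opcode bits[15:11]=0x9: bnz/J
  [10:0] imm=2046 (s11→-2) = #-2
[04] b9 80 → 0xb980
  opcode bits[15:11]=0x17: cpy/RR
  [10:9] rd=0 = r0
  [8:7] rs=3 = r3
[06] 7c 9b → 0x7c9b
  opcode bits[15:11]=0xf: sbi/RI
  [10:9] rd=2 = r2
  [8:0] imm=155 = #155

goto #0; bnz #-2; cpy r3, r0; sbi #155, r2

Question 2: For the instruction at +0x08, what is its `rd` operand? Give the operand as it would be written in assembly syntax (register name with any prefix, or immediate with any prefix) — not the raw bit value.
r2

+0x08: bc 80 ⇒ word 0xbc80 (big)
  op=0xbc80>>11=0x17 ⇒ cpy (RR)
  rd@[10:9]=0x2 ⇒ r2
  rs@[8:7]=0x1 ⇒ r1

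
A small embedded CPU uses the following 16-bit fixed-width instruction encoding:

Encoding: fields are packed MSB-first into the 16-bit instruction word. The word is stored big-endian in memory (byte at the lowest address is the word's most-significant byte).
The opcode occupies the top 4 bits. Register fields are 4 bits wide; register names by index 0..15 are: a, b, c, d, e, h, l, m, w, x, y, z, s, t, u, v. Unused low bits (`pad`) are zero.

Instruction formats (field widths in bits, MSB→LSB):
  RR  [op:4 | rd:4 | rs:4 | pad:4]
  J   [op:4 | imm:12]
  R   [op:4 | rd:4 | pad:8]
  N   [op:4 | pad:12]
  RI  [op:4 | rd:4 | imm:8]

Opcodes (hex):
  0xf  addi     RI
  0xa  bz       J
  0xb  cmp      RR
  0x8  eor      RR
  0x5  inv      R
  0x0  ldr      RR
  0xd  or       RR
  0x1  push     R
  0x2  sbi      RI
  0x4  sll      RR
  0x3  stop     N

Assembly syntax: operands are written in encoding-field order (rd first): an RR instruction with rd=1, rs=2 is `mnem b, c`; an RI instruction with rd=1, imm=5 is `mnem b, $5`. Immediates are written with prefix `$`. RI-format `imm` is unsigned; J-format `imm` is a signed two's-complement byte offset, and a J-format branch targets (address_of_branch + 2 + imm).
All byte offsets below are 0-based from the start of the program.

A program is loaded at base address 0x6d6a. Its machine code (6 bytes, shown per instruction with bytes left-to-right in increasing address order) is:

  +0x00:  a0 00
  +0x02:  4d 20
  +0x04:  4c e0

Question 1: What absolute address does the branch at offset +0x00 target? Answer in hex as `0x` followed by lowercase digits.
0x6d6c

+0x00: a0 00 ⇒ word 0xa000 (big)
  op=0xa000>>12=0xa ⇒ bz (J)
  imm: (w>>0)&0xfff=0x0 → $0
  target = base 0x6d6a + off 0x00 + 2 + imm 0 = 0x6d6c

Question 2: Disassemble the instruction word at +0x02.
sll t, c

+0x02: 4d 20 ⇒ word 0x4d20 (big)
  opcode bits[15:12]=0x4: sll/RR
  rd: (w>>8)&0xf=0xd → t
  rs: (w>>4)&0xf=0x2 → c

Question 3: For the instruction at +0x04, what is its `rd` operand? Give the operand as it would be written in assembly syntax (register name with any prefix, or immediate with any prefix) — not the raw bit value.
s

+0x04: 4c e0 ⇒ word 0x4ce0 (big)
  top 4b → 0x4 → sll [RR]
  rd: (w>>8)&0xf=0xc → s
  rs: (w>>4)&0xf=0xe → u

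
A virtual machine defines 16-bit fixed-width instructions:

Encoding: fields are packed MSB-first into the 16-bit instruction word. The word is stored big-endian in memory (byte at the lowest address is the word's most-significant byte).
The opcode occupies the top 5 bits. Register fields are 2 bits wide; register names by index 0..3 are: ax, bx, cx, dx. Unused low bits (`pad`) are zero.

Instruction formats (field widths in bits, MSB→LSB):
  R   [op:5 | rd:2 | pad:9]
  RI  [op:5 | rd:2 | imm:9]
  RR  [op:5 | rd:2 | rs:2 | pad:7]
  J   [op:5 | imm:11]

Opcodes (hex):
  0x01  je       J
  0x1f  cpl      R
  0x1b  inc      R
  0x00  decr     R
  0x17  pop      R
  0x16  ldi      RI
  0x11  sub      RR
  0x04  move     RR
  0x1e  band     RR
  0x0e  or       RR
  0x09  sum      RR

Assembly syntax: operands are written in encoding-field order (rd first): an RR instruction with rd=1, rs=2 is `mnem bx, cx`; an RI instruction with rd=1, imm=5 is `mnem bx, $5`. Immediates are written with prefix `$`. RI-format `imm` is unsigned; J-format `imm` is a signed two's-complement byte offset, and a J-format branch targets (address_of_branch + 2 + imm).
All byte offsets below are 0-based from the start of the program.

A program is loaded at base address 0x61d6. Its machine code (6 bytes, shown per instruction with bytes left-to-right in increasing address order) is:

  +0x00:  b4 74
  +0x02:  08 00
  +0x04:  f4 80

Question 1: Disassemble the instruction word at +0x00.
@+00  big-endian(b4 74) = 0xb474
  opcode bits[15:11]=0x16: ldi/RI
  [10:9] rd=2 = cx
  [8:0] imm=116 = $116

ldi cx, $116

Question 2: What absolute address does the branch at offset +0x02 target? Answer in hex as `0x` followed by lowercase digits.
0x61da

@+02  big-endian(08 00) = 0x0800
  top 5b → 0x1 → je [J]
  imm: (w>>0)&0x7ff=0x0 → $0
  target = base 0x61d6 + off 0x02 + 2 + imm 0 = 0x61da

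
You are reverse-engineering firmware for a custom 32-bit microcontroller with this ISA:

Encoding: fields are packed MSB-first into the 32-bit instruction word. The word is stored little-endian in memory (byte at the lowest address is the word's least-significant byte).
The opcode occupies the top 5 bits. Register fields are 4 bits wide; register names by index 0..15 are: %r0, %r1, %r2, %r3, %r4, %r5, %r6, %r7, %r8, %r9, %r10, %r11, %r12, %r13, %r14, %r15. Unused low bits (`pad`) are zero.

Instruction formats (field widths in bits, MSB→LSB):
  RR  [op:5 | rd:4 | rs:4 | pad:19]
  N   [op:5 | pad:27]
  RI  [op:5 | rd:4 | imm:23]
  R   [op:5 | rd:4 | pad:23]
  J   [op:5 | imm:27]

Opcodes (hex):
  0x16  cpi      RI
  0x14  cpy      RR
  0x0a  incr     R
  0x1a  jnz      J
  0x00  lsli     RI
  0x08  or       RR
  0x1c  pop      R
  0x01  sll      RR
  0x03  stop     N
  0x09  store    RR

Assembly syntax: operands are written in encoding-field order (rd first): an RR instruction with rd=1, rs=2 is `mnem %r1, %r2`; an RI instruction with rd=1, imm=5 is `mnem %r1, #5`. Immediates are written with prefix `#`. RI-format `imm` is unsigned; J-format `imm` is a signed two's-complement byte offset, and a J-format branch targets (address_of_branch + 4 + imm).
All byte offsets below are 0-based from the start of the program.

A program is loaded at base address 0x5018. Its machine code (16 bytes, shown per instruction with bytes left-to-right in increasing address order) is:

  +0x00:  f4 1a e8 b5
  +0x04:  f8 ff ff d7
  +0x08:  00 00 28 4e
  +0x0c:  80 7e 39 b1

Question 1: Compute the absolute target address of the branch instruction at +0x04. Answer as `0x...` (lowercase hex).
0x5018

off 0x04: read f8 ff ff d7 as little → 0xd7fffff8
  opcode bits[31:27]=0x1a: jnz/J
  [26:0] imm=134217720 (s27→-8) = #-8
  target = base 0x5018 + off 0x04 + 4 + imm -8 = 0x5018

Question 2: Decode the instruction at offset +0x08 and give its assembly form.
+0x08: 00 00 28 4e ⇒ word 0x4e280000 (little)
  opcode bits[31:27]=0x9: store/RR
  rd: (w>>23)&0xf=0xc → %r12
  rs: (w>>19)&0xf=0x5 → %r5

store %r12, %r5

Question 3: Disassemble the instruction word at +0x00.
cpi %r11, #6822644

+0x00: f4 1a e8 b5 ⇒ word 0xb5e81af4 (little)
  top 5b → 0x16 → cpi [RI]
  rd@[26:23]=0xb ⇒ %r11
  imm@[22:0]=0x681af4 ⇒ #6822644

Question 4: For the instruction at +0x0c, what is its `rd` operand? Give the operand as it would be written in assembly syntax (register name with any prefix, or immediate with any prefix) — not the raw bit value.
off 0x0c: read 80 7e 39 b1 as little → 0xb1397e80
  top 5b → 0x16 → cpi [RI]
  [26:23] rd=2 = %r2
  [22:0] imm=3767936 = #3767936

%r2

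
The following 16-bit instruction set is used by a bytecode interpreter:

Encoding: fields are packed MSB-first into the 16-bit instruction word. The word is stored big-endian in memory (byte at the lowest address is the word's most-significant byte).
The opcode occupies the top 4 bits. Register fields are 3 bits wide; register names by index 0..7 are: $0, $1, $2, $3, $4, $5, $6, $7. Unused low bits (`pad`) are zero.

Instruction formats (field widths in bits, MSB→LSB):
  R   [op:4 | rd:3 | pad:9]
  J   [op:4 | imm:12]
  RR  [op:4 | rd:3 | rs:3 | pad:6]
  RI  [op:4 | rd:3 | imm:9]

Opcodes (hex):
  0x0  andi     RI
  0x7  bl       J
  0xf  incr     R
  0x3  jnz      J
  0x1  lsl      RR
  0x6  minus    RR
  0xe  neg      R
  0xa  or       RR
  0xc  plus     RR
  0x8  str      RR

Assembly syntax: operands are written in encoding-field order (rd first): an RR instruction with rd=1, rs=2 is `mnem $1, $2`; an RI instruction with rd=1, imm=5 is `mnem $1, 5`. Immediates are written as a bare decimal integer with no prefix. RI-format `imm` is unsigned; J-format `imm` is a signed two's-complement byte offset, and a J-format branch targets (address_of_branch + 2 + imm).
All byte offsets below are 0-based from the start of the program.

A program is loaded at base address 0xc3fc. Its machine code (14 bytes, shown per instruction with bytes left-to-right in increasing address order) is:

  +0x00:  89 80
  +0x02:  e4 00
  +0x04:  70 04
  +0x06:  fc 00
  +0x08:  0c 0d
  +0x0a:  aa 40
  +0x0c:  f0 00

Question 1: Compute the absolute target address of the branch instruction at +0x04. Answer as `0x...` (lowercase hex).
+0x04: 70 04 ⇒ word 0x7004 (big)
  opcode bits[15:12]=0x7: bl/J
  imm: (w>>0)&0xfff=0x4 → 4
  target = base 0xc3fc + off 0x04 + 2 + imm 4 = 0xc406

0xc406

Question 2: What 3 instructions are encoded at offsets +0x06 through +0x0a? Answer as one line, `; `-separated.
+0x06: fc 00 ⇒ word 0xfc00 (big)
  opcode bits[15:12]=0xf: incr/R
  rd: (w>>9)&0x7=0x6 → $6
+0x08: 0c 0d ⇒ word 0x0c0d (big)
  opcode bits[15:12]=0x0: andi/RI
  rd: (w>>9)&0x7=0x6 → $6
  imm: (w>>0)&0x1ff=0xd → 13
+0x0a: aa 40 ⇒ word 0xaa40 (big)
  opcode bits[15:12]=0xa: or/RR
  rd: (w>>9)&0x7=0x5 → $5
  rs: (w>>6)&0x7=0x1 → $1

incr $6; andi $6, 13; or $5, $1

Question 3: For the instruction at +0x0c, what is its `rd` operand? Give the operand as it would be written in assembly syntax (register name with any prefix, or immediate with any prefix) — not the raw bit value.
$0

@+0c  big-endian(f0 00) = 0xf000
  top 4b → 0xf → incr [R]
  rd@[11:9]=0x0 ⇒ $0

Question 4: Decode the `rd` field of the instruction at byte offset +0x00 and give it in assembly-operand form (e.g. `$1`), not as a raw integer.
$4

off 0x00: read 89 80 as big → 0x8980
  op=0x8980>>12=0x8 ⇒ str (RR)
  rd@[11:9]=0x4 ⇒ $4
  rs@[8:6]=0x6 ⇒ $6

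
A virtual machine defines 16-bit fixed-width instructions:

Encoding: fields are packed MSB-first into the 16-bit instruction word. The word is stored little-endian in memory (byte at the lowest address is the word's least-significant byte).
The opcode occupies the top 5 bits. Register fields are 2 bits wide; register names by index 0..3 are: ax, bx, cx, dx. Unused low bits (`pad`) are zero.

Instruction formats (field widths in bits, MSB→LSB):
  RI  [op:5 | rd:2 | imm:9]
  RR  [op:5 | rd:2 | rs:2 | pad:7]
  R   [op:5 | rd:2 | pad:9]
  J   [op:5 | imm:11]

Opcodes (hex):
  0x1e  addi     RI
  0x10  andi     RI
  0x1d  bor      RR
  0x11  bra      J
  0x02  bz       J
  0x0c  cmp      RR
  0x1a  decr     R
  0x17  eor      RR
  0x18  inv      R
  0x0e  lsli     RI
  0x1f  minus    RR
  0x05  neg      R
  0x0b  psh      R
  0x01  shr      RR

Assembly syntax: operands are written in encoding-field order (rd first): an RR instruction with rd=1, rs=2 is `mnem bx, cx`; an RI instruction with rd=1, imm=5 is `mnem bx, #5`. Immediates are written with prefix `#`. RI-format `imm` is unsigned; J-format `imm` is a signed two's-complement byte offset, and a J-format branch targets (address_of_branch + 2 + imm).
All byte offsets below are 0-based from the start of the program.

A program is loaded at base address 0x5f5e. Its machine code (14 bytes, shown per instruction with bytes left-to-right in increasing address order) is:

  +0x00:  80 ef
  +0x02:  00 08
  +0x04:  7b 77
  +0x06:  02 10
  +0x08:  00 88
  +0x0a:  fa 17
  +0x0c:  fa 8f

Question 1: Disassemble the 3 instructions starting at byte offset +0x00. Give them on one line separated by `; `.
[00] 80 ef → 0xef80
  op=0xef80>>11=0x1d ⇒ bor (RR)
  rd: (w>>9)&0x3=0x3 → dx
  rs: (w>>7)&0x3=0x3 → dx
[02] 00 08 → 0x0800
  op=0x0800>>11=0x1 ⇒ shr (RR)
  rd: (w>>9)&0x3=0x0 → ax
  rs: (w>>7)&0x3=0x0 → ax
[04] 7b 77 → 0x777b
  op=0x777b>>11=0xe ⇒ lsli (RI)
  rd: (w>>9)&0x3=0x3 → dx
  imm: (w>>0)&0x1ff=0x17b → #379

bor dx, dx; shr ax, ax; lsli dx, #379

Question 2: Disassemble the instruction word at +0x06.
bz #2

+0x06: 02 10 ⇒ word 0x1002 (little)
  opcode bits[15:11]=0x2: bz/J
  imm: (w>>0)&0x7ff=0x2 → #2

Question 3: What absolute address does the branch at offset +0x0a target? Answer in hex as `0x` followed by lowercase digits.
0x5f64

@+0a  little-endian(fa 17) = 0x17fa
  top 5b → 0x2 → bz [J]
  imm: (w>>0)&0x7ff=0x7fa (s11→-6) → #-6
  target = base 0x5f5e + off 0x0a + 2 + imm -6 = 0x5f64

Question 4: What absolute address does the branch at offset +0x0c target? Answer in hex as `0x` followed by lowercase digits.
0x5f66

[0c] fa 8f → 0x8ffa
  top 5b → 0x11 → bra [J]
  imm@[10:0]=0x7fa (s11→-6) ⇒ #-6
  target = base 0x5f5e + off 0x0c + 2 + imm -6 = 0x5f66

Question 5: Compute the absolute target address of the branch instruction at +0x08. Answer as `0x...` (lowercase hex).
[08] 00 88 → 0x8800
  opcode bits[15:11]=0x11: bra/J
  [10:0] imm=0 = #0
  target = base 0x5f5e + off 0x08 + 2 + imm 0 = 0x5f68

0x5f68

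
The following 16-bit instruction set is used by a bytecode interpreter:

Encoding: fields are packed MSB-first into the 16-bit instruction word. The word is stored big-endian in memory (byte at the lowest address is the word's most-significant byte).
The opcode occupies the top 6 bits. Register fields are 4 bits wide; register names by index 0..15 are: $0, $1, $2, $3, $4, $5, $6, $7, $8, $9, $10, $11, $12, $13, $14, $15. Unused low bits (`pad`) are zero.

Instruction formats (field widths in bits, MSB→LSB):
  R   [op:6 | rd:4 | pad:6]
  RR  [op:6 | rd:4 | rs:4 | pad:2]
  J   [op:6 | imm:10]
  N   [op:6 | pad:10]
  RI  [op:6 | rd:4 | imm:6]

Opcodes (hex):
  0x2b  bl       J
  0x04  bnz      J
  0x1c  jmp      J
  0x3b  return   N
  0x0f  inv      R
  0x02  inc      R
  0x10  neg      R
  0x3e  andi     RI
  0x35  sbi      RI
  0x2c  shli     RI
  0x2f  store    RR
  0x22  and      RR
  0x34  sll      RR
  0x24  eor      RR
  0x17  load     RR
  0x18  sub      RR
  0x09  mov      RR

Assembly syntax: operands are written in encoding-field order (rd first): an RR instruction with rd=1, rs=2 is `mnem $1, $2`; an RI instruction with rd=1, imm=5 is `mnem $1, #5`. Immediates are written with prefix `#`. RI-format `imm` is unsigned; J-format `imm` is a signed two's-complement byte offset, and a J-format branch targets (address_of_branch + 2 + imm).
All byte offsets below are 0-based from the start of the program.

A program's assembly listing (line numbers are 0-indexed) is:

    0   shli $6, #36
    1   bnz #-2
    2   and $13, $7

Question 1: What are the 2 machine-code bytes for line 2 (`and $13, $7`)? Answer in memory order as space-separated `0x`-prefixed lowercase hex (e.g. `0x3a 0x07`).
2. and fields op=0x22:6|rd=13:4|rs=7:4|pad=0:2 → word 8b5ch → 8b 5c

0x8b 0x5c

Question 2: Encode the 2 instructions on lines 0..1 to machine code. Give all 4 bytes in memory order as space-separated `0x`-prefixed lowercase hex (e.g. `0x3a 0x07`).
0xb1 0xa4 0x13 0xfe

0. shli fields op=0x2c:6|rd=6:4|imm=36:6 → word b1a4h → b1 a4
1. bnz fields op=0x4:6|imm=-2:10 → word 13feh → 13 fe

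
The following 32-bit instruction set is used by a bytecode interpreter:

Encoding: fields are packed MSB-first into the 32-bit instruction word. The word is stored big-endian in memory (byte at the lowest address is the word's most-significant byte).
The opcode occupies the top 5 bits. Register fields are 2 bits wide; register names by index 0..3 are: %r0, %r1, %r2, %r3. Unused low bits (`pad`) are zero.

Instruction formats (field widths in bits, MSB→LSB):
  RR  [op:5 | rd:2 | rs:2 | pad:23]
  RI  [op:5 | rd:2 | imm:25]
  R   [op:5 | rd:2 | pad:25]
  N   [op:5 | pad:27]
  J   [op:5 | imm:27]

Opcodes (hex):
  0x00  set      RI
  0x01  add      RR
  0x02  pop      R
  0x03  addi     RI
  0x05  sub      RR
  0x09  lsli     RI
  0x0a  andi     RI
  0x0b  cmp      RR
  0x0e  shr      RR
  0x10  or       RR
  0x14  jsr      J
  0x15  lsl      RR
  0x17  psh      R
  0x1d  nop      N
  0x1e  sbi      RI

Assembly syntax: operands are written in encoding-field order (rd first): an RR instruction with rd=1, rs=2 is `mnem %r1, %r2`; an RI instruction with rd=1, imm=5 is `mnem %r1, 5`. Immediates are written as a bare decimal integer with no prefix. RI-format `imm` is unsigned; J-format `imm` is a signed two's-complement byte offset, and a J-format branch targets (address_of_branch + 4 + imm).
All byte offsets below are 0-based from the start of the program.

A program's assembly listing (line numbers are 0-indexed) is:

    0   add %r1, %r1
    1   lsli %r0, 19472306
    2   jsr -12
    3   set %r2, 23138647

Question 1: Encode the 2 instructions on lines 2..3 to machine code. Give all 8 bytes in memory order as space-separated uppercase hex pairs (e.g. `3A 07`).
L2: jsr op=0x14:5|imm=-12:27 ⇒ 0xa7fffff4 ⇒ big a7 ff ff f4
L3: set op=0x0:5|rd=2:2|imm=23138647:25 ⇒ 0x05611157 ⇒ big 05 61 11 57

A7 FF FF F4 05 61 11 57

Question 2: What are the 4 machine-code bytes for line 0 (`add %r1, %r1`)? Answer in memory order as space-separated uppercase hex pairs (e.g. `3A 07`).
0A 80 00 00

L0: add op=0x1:5|rd=1:2|rs=1:2|pad=0:23 ⇒ 0x0a800000 ⇒ big 0a 80 00 00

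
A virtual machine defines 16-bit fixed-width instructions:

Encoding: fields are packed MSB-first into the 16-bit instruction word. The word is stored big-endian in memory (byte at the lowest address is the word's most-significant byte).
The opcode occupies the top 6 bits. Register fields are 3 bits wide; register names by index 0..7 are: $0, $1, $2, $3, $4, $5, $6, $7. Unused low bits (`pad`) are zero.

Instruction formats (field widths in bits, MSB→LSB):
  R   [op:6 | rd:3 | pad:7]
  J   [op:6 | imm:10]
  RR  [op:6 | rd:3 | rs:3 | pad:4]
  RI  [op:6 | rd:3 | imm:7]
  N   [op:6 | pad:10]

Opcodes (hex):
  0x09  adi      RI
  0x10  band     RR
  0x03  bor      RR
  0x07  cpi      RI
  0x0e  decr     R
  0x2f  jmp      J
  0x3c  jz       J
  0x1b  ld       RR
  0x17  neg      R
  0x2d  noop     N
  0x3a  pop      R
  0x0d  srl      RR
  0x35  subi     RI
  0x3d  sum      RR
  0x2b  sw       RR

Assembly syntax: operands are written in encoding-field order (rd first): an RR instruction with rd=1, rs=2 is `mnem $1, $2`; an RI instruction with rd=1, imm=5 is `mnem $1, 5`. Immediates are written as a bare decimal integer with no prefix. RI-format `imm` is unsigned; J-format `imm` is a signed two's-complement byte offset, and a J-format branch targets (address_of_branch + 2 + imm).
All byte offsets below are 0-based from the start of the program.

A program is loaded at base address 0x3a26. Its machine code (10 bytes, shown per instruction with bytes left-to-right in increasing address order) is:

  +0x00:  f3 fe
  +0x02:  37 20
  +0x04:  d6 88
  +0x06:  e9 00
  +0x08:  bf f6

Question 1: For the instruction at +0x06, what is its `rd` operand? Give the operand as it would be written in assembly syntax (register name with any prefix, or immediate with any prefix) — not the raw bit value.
$2

+0x06: e9 00 ⇒ word 0xe900 (big)
  opcode bits[15:10]=0x3a: pop/R
  [9:7] rd=2 = $2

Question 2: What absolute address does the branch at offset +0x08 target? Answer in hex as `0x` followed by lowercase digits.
0x3a26

@+08  big-endian(bf f6) = 0xbff6
  top 6b → 0x2f → jmp [J]
  [9:0] imm=1014 (s10→-10) = -10
  target = base 0x3a26 + off 0x08 + 2 + imm -10 = 0x3a26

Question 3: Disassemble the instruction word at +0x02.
@+02  big-endian(37 20) = 0x3720
  opcode bits[15:10]=0xd: srl/RR
  [9:7] rd=6 = $6
  [6:4] rs=2 = $2

srl $6, $2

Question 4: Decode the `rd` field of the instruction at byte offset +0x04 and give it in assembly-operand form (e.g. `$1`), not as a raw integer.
$5

+0x04: d6 88 ⇒ word 0xd688 (big)
  opcode bits[15:10]=0x35: subi/RI
  rd: (w>>7)&0x7=0x5 → $5
  imm: (w>>0)&0x7f=0x8 → 8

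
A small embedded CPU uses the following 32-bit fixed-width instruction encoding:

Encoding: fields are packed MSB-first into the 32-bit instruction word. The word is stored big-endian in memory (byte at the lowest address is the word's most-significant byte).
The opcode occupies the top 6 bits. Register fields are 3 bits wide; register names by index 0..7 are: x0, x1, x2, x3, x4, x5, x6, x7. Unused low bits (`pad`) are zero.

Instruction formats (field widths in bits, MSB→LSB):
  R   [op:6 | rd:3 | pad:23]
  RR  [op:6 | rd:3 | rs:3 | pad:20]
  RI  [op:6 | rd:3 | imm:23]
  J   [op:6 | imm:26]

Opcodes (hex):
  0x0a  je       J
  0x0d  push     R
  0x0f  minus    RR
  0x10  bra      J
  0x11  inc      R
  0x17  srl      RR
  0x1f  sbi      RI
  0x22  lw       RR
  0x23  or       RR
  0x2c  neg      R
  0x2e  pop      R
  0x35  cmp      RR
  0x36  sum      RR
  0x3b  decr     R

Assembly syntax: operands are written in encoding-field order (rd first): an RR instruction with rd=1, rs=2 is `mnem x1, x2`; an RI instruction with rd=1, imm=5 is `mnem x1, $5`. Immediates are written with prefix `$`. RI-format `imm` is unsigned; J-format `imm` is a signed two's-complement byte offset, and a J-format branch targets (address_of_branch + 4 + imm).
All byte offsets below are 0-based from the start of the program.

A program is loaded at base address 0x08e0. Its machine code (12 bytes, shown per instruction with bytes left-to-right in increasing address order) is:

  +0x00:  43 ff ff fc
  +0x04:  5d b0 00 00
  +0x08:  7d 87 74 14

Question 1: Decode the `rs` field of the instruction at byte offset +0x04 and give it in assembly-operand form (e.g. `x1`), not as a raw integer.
[04] 5d b0 00 00 → 0x5db00000
  opcode bits[31:26]=0x17: srl/RR
  rd@[25:23]=0x3 ⇒ x3
  rs@[22:20]=0x3 ⇒ x3

x3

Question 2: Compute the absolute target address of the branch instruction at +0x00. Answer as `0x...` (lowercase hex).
0x08e0

[00] 43 ff ff fc → 0x43fffffc
  op=0x43fffffc>>26=0x10 ⇒ bra (J)
  imm: (w>>0)&0x3ffffff=0x3fffffc (s26→-4) → $-4
  target = base 0x08e0 + off 0x00 + 4 + imm -4 = 0x08e0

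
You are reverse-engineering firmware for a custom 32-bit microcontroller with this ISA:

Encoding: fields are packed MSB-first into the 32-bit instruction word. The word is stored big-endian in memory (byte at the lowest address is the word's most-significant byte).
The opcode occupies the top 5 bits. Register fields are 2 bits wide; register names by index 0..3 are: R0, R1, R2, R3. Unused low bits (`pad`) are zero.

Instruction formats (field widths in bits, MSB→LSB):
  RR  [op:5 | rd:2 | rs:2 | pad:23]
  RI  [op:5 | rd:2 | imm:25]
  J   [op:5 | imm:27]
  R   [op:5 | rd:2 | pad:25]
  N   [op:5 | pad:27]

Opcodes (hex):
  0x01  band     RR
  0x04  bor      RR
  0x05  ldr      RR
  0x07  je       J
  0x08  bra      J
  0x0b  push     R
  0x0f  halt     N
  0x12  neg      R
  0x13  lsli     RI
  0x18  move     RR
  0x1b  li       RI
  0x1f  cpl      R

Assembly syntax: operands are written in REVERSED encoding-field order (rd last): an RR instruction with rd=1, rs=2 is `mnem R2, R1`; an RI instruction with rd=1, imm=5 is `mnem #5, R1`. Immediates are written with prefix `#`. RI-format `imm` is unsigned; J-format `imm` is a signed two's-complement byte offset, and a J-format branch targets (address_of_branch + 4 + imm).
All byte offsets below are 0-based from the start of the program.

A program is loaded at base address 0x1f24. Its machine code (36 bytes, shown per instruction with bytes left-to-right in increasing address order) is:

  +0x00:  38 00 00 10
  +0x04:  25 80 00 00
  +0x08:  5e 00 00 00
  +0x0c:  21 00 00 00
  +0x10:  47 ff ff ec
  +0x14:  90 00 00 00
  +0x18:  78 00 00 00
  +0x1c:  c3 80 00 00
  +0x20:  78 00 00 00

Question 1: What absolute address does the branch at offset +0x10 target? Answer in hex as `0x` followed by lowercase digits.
0x1f24

+0x10: 47 ff ff ec ⇒ word 0x47ffffec (big)
  top 5b → 0x8 → bra [J]
  imm@[26:0]=0x7ffffec (s27→-20) ⇒ #-20
  target = base 0x1f24 + off 0x10 + 4 + imm -20 = 0x1f24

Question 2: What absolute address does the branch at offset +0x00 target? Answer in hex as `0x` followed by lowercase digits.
0x1f38

off 0x00: read 38 00 00 10 as big → 0x38000010
  top 5b → 0x7 → je [J]
  [26:0] imm=16 = #16
  target = base 0x1f24 + off 0x00 + 4 + imm 16 = 0x1f38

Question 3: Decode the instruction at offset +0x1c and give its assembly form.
move R3, R1

[1c] c3 80 00 00 → 0xc3800000
  opcode bits[31:27]=0x18: move/RR
  rd: (w>>25)&0x3=0x1 → R1
  rs: (w>>23)&0x3=0x3 → R3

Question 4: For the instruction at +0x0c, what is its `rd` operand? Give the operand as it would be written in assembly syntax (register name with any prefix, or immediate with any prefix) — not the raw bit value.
R0

@+0c  big-endian(21 00 00 00) = 0x21000000
  top 5b → 0x4 → bor [RR]
  rd@[26:25]=0x0 ⇒ R0
  rs@[24:23]=0x2 ⇒ R2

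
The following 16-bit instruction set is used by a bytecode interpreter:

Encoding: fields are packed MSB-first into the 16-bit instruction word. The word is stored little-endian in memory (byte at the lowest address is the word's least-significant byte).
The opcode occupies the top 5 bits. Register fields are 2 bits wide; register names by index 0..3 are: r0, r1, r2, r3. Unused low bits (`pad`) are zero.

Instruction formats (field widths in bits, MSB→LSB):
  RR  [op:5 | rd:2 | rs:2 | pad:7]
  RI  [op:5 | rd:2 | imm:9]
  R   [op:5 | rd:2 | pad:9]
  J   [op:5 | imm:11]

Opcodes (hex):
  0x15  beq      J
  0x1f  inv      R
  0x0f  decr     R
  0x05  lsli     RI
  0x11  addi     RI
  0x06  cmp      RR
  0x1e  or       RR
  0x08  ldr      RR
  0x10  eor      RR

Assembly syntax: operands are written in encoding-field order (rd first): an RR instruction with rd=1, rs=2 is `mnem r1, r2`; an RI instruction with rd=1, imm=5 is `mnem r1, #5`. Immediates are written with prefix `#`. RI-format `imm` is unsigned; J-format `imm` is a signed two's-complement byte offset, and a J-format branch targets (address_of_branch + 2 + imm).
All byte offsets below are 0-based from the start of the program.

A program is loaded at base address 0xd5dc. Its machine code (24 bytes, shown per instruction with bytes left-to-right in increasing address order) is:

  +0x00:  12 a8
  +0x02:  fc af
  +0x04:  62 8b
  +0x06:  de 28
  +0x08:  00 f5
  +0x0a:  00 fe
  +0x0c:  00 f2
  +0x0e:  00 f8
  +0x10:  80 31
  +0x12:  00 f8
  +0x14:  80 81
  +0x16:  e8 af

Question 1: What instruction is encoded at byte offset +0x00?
beq #18

@+00  little-endian(12 a8) = 0xa812
  top 5b → 0x15 → beq [J]
  imm@[10:0]=0x12 ⇒ #18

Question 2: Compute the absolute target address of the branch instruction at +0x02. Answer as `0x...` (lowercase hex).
0xd5dc

[02] fc af → 0xaffc
  top 5b → 0x15 → beq [J]
  imm@[10:0]=0x7fc (s11→-4) ⇒ #-4
  target = base 0xd5dc + off 0x02 + 2 + imm -4 = 0xd5dc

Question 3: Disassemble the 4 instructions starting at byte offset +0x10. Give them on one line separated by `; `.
off 0x10: read 80 31 as little → 0x3180
  top 5b → 0x6 → cmp [RR]
  rd: (w>>9)&0x3=0x0 → r0
  rs: (w>>7)&0x3=0x3 → r3
off 0x12: read 00 f8 as little → 0xf800
  top 5b → 0x1f → inv [R]
  rd: (w>>9)&0x3=0x0 → r0
off 0x14: read 80 81 as little → 0x8180
  top 5b → 0x10 → eor [RR]
  rd: (w>>9)&0x3=0x0 → r0
  rs: (w>>7)&0x3=0x3 → r3
off 0x16: read e8 af as little → 0xafe8
  top 5b → 0x15 → beq [J]
  imm: (w>>0)&0x7ff=0x7e8 (s11→-24) → #-24

cmp r0, r3; inv r0; eor r0, r3; beq #-24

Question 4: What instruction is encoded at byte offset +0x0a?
@+0a  little-endian(00 fe) = 0xfe00
  opcode bits[15:11]=0x1f: inv/R
  rd@[10:9]=0x3 ⇒ r3

inv r3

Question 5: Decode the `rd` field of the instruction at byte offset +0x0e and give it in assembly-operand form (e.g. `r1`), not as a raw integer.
r0

off 0x0e: read 00 f8 as little → 0xf800
  op=0xf800>>11=0x1f ⇒ inv (R)
  rd@[10:9]=0x0 ⇒ r0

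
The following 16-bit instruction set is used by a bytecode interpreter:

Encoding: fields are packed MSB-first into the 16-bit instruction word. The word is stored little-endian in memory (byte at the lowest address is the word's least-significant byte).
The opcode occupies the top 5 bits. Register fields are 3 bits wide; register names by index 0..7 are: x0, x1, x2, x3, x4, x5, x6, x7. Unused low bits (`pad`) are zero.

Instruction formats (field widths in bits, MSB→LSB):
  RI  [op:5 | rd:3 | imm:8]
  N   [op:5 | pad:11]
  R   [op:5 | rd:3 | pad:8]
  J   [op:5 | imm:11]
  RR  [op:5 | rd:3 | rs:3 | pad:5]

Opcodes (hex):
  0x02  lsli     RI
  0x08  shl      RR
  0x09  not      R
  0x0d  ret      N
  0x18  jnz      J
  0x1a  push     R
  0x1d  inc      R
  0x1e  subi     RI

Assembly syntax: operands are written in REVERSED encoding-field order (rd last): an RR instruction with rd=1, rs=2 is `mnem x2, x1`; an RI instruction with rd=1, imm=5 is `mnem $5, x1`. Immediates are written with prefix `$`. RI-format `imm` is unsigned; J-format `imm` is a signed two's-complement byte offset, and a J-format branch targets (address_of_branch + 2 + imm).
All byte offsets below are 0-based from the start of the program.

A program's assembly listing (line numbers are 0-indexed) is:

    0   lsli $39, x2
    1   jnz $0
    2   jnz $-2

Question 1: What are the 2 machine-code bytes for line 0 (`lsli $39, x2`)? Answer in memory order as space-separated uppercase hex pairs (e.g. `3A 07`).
0. lsli fields op=0x2:5|rd=2:3|imm=39:8 → word 1227h → 27 12

27 12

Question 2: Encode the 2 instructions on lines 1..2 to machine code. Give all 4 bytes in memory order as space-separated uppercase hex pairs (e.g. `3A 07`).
line 1 (jnz): pack op=0x18:5|imm=0:11 = 0xc000; little→ 00 c0
line 2 (jnz): pack op=0x18:5|imm=-2:11 = 0xc7fe; little→ fe c7

00 C0 FE C7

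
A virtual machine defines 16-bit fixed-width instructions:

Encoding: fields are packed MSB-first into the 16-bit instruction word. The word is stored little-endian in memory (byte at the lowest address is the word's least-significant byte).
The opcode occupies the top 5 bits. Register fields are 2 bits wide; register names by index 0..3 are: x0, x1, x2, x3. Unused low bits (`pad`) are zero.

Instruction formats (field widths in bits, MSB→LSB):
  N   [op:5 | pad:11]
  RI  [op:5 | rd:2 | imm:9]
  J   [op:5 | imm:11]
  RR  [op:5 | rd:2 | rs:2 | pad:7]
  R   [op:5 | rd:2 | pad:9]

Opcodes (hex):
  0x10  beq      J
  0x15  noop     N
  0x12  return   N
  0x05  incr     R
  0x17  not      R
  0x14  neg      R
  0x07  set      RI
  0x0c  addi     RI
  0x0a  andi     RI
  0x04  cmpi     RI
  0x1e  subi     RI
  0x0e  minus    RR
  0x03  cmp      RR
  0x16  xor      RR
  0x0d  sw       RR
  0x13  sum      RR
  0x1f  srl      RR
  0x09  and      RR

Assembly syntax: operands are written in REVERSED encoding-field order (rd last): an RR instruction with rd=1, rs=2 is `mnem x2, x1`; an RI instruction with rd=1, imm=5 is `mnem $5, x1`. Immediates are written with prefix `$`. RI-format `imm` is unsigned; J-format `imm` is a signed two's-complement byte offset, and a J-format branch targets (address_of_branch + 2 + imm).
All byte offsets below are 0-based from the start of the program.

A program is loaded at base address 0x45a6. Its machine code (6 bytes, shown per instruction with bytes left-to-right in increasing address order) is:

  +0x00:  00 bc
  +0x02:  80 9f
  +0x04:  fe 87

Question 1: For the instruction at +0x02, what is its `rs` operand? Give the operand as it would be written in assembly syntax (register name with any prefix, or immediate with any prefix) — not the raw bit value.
off 0x02: read 80 9f as little → 0x9f80
  op=0x9f80>>11=0x13 ⇒ sum (RR)
  rd@[10:9]=0x3 ⇒ x3
  rs@[8:7]=0x3 ⇒ x3

x3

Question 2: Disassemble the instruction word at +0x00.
not x2

[00] 00 bc → 0xbc00
  op=0xbc00>>11=0x17 ⇒ not (R)
  rd@[10:9]=0x2 ⇒ x2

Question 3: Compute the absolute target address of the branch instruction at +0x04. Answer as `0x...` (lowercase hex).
0x45aa

+0x04: fe 87 ⇒ word 0x87fe (little)
  top 5b → 0x10 → beq [J]
  [10:0] imm=2046 (s11→-2) = $-2
  target = base 0x45a6 + off 0x04 + 2 + imm -2 = 0x45aa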